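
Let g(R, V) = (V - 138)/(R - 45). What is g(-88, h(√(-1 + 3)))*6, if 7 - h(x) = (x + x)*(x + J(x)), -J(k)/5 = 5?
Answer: 810/133 - 300*√2/133 ≈ 2.9003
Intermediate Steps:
J(k) = -25 (J(k) = -5*5 = -25)
h(x) = 7 - 2*x*(-25 + x) (h(x) = 7 - (x + x)*(x - 25) = 7 - 2*x*(-25 + x))
g(R, V) = (-138 + V)/(-45 + R)
g(-88, h(√(-1 + 3)))*6 = ((-138 + (7 - 2*(√(-1 + 3))² + 50*√(-1 + 3)))/(-45 - 88))*6 = ((-138 + (7 - 2*(√2)² + 50*√2))/(-133))*6 = -(-138 + (7 - 2*2 + 50*√2))/133*6 = -(-138 + (7 - 4 + 50*√2))/133*6 = -(-138 + (3 + 50*√2))/133*6 = -(-135 + 50*√2)/133*6 = (135/133 - 50*√2/133)*6 = 810/133 - 300*√2/133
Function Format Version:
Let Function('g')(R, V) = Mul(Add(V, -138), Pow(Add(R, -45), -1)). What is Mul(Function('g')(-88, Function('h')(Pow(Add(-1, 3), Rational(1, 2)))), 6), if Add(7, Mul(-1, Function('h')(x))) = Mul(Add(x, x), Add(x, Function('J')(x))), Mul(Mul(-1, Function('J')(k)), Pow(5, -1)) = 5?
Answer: Add(Rational(810, 133), Mul(Rational(-300, 133), Pow(2, Rational(1, 2)))) ≈ 2.9003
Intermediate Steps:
Function('J')(k) = -25 (Function('J')(k) = Mul(-5, 5) = -25)
Function('h')(x) = Add(7, Mul(-2, x, Add(-25, x))) (Function('h')(x) = Add(7, Mul(-1, Mul(Add(x, x), Add(x, -25)))) = Add(7, Mul(-1, Mul(Mul(2, x), Add(-25, x)))) = Add(7, Mul(-1, Mul(2, x, Add(-25, x)))) = Add(7, Mul(-2, x, Add(-25, x))))
Function('g')(R, V) = Mul(Pow(Add(-45, R), -1), Add(-138, V)) (Function('g')(R, V) = Mul(Add(-138, V), Pow(Add(-45, R), -1)) = Mul(Pow(Add(-45, R), -1), Add(-138, V)))
Mul(Function('g')(-88, Function('h')(Pow(Add(-1, 3), Rational(1, 2)))), 6) = Mul(Mul(Pow(Add(-45, -88), -1), Add(-138, Add(7, Mul(-2, Pow(Pow(Add(-1, 3), Rational(1, 2)), 2)), Mul(50, Pow(Add(-1, 3), Rational(1, 2)))))), 6) = Mul(Mul(Pow(-133, -1), Add(-138, Add(7, Mul(-2, Pow(Pow(2, Rational(1, 2)), 2)), Mul(50, Pow(2, Rational(1, 2)))))), 6) = Mul(Mul(Rational(-1, 133), Add(-138, Add(7, Mul(-2, 2), Mul(50, Pow(2, Rational(1, 2)))))), 6) = Mul(Mul(Rational(-1, 133), Add(-138, Add(7, -4, Mul(50, Pow(2, Rational(1, 2)))))), 6) = Mul(Mul(Rational(-1, 133), Add(-138, Add(3, Mul(50, Pow(2, Rational(1, 2)))))), 6) = Mul(Mul(Rational(-1, 133), Add(-135, Mul(50, Pow(2, Rational(1, 2))))), 6) = Mul(Add(Rational(135, 133), Mul(Rational(-50, 133), Pow(2, Rational(1, 2)))), 6) = Add(Rational(810, 133), Mul(Rational(-300, 133), Pow(2, Rational(1, 2))))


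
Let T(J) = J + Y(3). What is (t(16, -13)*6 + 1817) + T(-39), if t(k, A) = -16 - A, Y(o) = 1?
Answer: 1761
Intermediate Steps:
T(J) = 1 + J (T(J) = J + 1 = 1 + J)
(t(16, -13)*6 + 1817) + T(-39) = ((-16 - 1*(-13))*6 + 1817) + (1 - 39) = ((-16 + 13)*6 + 1817) - 38 = (-3*6 + 1817) - 38 = (-18 + 1817) - 38 = 1799 - 38 = 1761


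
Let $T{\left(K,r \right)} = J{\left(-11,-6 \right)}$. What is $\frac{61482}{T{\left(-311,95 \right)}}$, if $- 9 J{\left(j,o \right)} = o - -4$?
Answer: $276669$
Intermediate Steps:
$J{\left(j,o \right)} = - \frac{4}{9} - \frac{o}{9}$ ($J{\left(j,o \right)} = - \frac{o - -4}{9} = - \frac{o + 4}{9} = - \frac{4 + o}{9} = - \frac{4}{9} - \frac{o}{9}$)
$T{\left(K,r \right)} = \frac{2}{9}$ ($T{\left(K,r \right)} = - \frac{4}{9} - - \frac{2}{3} = - \frac{4}{9} + \frac{2}{3} = \frac{2}{9}$)
$\frac{61482}{T{\left(-311,95 \right)}} = \frac{61482}{\frac{2}{9}} = 61482 \cdot \frac{9}{2} = 276669$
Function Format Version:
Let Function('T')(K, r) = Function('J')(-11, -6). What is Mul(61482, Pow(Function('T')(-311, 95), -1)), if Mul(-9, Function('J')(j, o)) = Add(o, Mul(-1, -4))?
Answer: 276669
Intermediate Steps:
Function('J')(j, o) = Add(Rational(-4, 9), Mul(Rational(-1, 9), o)) (Function('J')(j, o) = Mul(Rational(-1, 9), Add(o, Mul(-1, -4))) = Mul(Rational(-1, 9), Add(o, 4)) = Mul(Rational(-1, 9), Add(4, o)) = Add(Rational(-4, 9), Mul(Rational(-1, 9), o)))
Function('T')(K, r) = Rational(2, 9) (Function('T')(K, r) = Add(Rational(-4, 9), Mul(Rational(-1, 9), -6)) = Add(Rational(-4, 9), Rational(2, 3)) = Rational(2, 9))
Mul(61482, Pow(Function('T')(-311, 95), -1)) = Mul(61482, Pow(Rational(2, 9), -1)) = Mul(61482, Rational(9, 2)) = 276669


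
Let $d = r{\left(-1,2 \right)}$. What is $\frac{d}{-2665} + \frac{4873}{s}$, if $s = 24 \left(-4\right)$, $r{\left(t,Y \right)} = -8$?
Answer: $- \frac{12985777}{255840} \approx -50.757$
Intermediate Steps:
$d = -8$
$s = -96$
$\frac{d}{-2665} + \frac{4873}{s} = - \frac{8}{-2665} + \frac{4873}{-96} = \left(-8\right) \left(- \frac{1}{2665}\right) + 4873 \left(- \frac{1}{96}\right) = \frac{8}{2665} - \frac{4873}{96} = - \frac{12985777}{255840}$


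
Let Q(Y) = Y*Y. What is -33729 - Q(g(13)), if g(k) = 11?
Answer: -33850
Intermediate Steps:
Q(Y) = Y²
-33729 - Q(g(13)) = -33729 - 1*11² = -33729 - 1*121 = -33729 - 121 = -33850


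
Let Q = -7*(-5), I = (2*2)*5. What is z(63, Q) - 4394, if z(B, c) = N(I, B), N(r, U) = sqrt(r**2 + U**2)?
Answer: -4394 + sqrt(4369) ≈ -4327.9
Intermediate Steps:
I = 20 (I = 4*5 = 20)
Q = 35
N(r, U) = sqrt(U**2 + r**2)
z(B, c) = sqrt(400 + B**2) (z(B, c) = sqrt(B**2 + 20**2) = sqrt(B**2 + 400) = sqrt(400 + B**2))
z(63, Q) - 4394 = sqrt(400 + 63**2) - 4394 = sqrt(400 + 3969) - 4394 = sqrt(4369) - 4394 = -4394 + sqrt(4369)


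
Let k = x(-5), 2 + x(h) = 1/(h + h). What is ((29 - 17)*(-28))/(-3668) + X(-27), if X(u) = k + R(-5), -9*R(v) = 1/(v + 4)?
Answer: -22369/11790 ≈ -1.8973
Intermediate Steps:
R(v) = -1/(9*(4 + v)) (R(v) = -1/(9*(v + 4)) = -1/(9*(4 + v)))
x(h) = -2 + 1/(2*h) (x(h) = -2 + 1/(h + h) = -2 + 1/(2*h))
k = -21/10 (k = -2 + (½)/(-5) = -2 + (½)*(-⅕) = -2 - ⅒ = -21/10 ≈ -2.1000)
X(u) = -179/90 (X(u) = -21/10 - 1/(36 + 9*(-5)) = -21/10 - 1/(36 - 45) = -21/10 - 1/(-9) = -21/10 - 1*(-⅑) = -21/10 + ⅑ = -179/90)
((29 - 17)*(-28))/(-3668) + X(-27) = ((29 - 17)*(-28))/(-3668) - 179/90 = (12*(-28))*(-1/3668) - 179/90 = -336*(-1/3668) - 179/90 = 12/131 - 179/90 = -22369/11790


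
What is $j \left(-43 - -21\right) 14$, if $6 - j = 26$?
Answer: $6160$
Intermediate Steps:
$j = -20$ ($j = 6 - 26 = -20$)
$j \left(-43 - -21\right) 14 = - 20 \left(-43 - -21\right) 14 = - 20 \left(-43 + 21\right) 14 = \left(-20\right) \left(-22\right) 14 = 440 \cdot 14 = 6160$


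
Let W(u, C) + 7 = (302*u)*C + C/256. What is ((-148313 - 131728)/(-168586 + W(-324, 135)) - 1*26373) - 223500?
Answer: -855761618667273/3424786553 ≈ -2.4987e+5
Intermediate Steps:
W(u, C) = -7 + C/256 + 302*C*u (W(u, C) = -7 + ((302*u)*C + C/256) = -7 + (302*C*u + C*(1/256)) = -7 + (302*C*u + C/256) = -7 + (C/256 + 302*C*u) = -7 + C/256 + 302*C*u)
((-148313 - 131728)/(-168586 + W(-324, 135)) - 1*26373) - 223500 = ((-148313 - 131728)/(-168586 + (-7 + (1/256)*135 + 302*135*(-324))) - 1*26373) - 223500 = (-280041/(-168586 + (-7 + 135/256 - 13209480)) - 26373) - 223500 = (-280041/(-168586 - 3381628537/256) - 26373) - 223500 = (-280041/(-3424786553/256) - 26373) - 223500 = (-280041*(-256/3424786553) - 26373) - 223500 = (71690496/3424786553 - 26373) - 223500 = -90321824071773/3424786553 - 223500 = -855761618667273/3424786553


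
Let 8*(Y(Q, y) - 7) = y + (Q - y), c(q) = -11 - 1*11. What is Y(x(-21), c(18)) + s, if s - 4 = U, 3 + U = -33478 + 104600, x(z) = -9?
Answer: 569031/8 ≈ 71129.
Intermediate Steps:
c(q) = -22 (c(q) = -11 - 11 = -22)
Y(Q, y) = 7 + Q/8 (Y(Q, y) = 7 + (y + (Q - y))/8 = 7 + Q/8)
U = 71119 (U = -3 + (-33478 + 104600) = -3 + 71122 = 71119)
s = 71123 (s = 4 + 71119 = 71123)
Y(x(-21), c(18)) + s = (7 + (⅛)*(-9)) + 71123 = (7 - 9/8) + 71123 = 47/8 + 71123 = 569031/8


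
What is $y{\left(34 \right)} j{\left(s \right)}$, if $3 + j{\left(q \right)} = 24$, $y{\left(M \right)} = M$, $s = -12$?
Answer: $714$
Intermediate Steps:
$j{\left(q \right)} = 21$ ($j{\left(q \right)} = -3 + 24 = 21$)
$y{\left(34 \right)} j{\left(s \right)} = 34 \cdot 21 = 714$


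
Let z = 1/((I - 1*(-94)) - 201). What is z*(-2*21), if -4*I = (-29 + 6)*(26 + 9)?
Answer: -168/377 ≈ -0.44562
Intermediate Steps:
I = 805/4 (I = -(-29 + 6)*(26 + 9)/4 = -(-23)*35/4 = -¼*(-805) = 805/4 ≈ 201.25)
z = 4/377 (z = 1/((805/4 - 1*(-94)) - 201) = 1/((805/4 + 94) - 201) = 1/(1181/4 - 201) = 1/(377/4) = 4/377 ≈ 0.010610)
z*(-2*21) = 4*(-2*21)/377 = (4/377)*(-42) = -168/377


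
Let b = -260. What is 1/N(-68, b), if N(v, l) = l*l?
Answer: 1/67600 ≈ 1.4793e-5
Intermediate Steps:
N(v, l) = l²
1/N(-68, b) = 1/((-260)²) = 1/67600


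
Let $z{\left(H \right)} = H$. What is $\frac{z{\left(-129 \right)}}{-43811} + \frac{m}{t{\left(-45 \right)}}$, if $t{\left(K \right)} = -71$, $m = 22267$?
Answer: $- \frac{975530378}{3110581} \approx -313.62$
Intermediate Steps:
$\frac{z{\left(-129 \right)}}{-43811} + \frac{m}{t{\left(-45 \right)}} = - \frac{129}{-43811} + \frac{22267}{-71} = \left(-129\right) \left(- \frac{1}{43811}\right) + 22267 \left(- \frac{1}{71}\right) = \frac{129}{43811} - \frac{22267}{71} = - \frac{975530378}{3110581}$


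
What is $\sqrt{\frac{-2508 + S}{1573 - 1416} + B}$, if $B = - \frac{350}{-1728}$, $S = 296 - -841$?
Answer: $\frac{i \sqrt{1089958998}}{11304} \approx 2.9206 i$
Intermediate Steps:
$S = 1137$ ($S = 296 + 841 = 1137$)
$B = \frac{175}{864}$ ($B = \left(-350\right) \left(- \frac{1}{1728}\right) = \frac{175}{864} \approx 0.20255$)
$\sqrt{\frac{-2508 + S}{1573 - 1416} + B} = \sqrt{\frac{-2508 + 1137}{1573 - 1416} + \frac{175}{864}} = \sqrt{- \frac{1371}{157} + \frac{175}{864}} = \sqrt{- \frac{1157069}{135648}} = \frac{i \sqrt{1089958998}}{11304}$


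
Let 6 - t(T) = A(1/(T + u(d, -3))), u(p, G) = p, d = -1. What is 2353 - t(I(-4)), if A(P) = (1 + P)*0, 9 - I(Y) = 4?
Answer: 2347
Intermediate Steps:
I(Y) = 5 (I(Y) = 9 - 1*4 = 9 - 4 = 5)
A(P) = 0
t(T) = 6 (t(T) = 6 - 1*0 = 6 + 0 = 6)
2353 - t(I(-4)) = 2353 - 1*6 = 2353 - 6 = 2347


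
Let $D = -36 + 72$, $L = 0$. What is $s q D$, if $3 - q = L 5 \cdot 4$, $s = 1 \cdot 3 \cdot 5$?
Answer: $1620$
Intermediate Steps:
$D = 36$
$s = 15$ ($s = 3 \cdot 5 = 15$)
$q = 3$ ($q = 3 - 0 \cdot 5 \cdot 4 = 3 - 0 \cdot 4 = 3 - 0 = 3 + 0 = 3$)
$s q D = 15 \cdot 3 \cdot 36 = 45 \cdot 36 = 1620$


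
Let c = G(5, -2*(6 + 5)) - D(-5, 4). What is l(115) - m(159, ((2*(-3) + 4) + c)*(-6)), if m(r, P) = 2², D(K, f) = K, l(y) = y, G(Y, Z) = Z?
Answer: 111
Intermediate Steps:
c = -17 (c = -2*(6 + 5) - 1*(-5) = -2*11 + 5 = -22 + 5 = -17)
m(r, P) = 4
l(115) - m(159, ((2*(-3) + 4) + c)*(-6)) = 115 - 1*4 = 115 - 4 = 111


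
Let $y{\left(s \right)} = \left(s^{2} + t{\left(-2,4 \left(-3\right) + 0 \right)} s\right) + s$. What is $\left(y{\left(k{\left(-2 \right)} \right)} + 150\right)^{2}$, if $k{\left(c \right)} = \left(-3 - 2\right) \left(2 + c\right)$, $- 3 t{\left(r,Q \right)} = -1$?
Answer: $22500$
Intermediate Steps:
$t{\left(r,Q \right)} = \frac{1}{3}$ ($t{\left(r,Q \right)} = \left(- \frac{1}{3}\right) \left(-1\right) = \frac{1}{3}$)
$k{\left(c \right)} = -10 - 5 c$ ($k{\left(c \right)} = - 5 \left(2 + c\right) = -10 - 5 c$)
$y{\left(s \right)} = s^{2} + \frac{4 s}{3}$ ($y{\left(s \right)} = \left(s^{2} + \frac{s}{3}\right) + s = s^{2} + \frac{4 s}{3}$)
$\left(y{\left(k{\left(-2 \right)} \right)} + 150\right)^{2} = \left(\frac{\left(-10 - -10\right) \left(4 + 3 \left(-10 - -10\right)\right)}{3} + 150\right)^{2} = \left(\frac{\left(-10 + 10\right) \left(4 + 3 \left(-10 + 10\right)\right)}{3} + 150\right)^{2} = \left(\frac{1}{3} \cdot 0 \left(4 + 3 \cdot 0\right) + 150\right)^{2} = \left(\frac{1}{3} \cdot 0 \left(4 + 0\right) + 150\right)^{2} = \left(\frac{1}{3} \cdot 0 \cdot 4 + 150\right)^{2} = \left(0 + 150\right)^{2} = 150^{2} = 22500$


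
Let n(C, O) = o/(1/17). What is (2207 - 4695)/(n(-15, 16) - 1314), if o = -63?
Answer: 2488/2385 ≈ 1.0432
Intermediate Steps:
n(C, O) = -1071 (n(C, O) = -63/(1/17) = -63/1/17 = -63*17 = -1071)
(2207 - 4695)/(n(-15, 16) - 1314) = (2207 - 4695)/(-1071 - 1314) = -2488/(-2385) = -2488*(-1/2385) = 2488/2385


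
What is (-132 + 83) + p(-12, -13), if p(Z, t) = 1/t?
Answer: -638/13 ≈ -49.077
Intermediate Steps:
(-132 + 83) + p(-12, -13) = (-132 + 83) + 1/(-13) = -49 - 1/13 = -638/13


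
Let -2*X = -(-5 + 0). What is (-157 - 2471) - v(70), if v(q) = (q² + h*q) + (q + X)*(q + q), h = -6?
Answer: -16558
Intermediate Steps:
X = -5/2 (X = -(-1)*(-5 + 0)/2 = -(-1)*(-5)/2 = -½*5 = -5/2 ≈ -2.5000)
v(q) = q² - 6*q + 2*q*(-5/2 + q) (v(q) = (q² - 6*q) + (q - 5/2)*(q + q) = (q² - 6*q) + (-5/2 + q)*(2*q) = (q² - 6*q) + 2*q*(-5/2 + q) = q² - 6*q + 2*q*(-5/2 + q))
(-157 - 2471) - v(70) = (-157 - 2471) - 70*(-11 + 3*70) = -2628 - 70*(-11 + 210) = -2628 - 70*199 = -2628 - 1*13930 = -2628 - 13930 = -16558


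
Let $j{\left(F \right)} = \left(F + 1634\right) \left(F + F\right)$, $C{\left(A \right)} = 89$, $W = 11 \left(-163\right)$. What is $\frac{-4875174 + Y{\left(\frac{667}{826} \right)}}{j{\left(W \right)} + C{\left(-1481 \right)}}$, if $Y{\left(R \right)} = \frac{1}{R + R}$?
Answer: $- \frac{3251740645}{380365421} \approx -8.549$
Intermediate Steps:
$W = -1793$
$j{\left(F \right)} = 2 F \left(1634 + F\right)$ ($j{\left(F \right)} = \left(1634 + F\right) 2 F = 2 F \left(1634 + F\right)$)
$Y{\left(R \right)} = \frac{1}{2 R}$
$\frac{-4875174 + Y{\left(\frac{667}{826} \right)}}{j{\left(W \right)} + C{\left(-1481 \right)}} = \frac{-4875174 + \frac{1}{2 \cdot \frac{667}{826}}}{2 \left(-1793\right) \left(1634 - 1793\right) + 89} = \frac{-4875174 + \frac{1}{2 \cdot 667 \cdot \frac{1}{826}}}{2 \left(-1793\right) \left(-159\right) + 89} = \frac{-4875174 + \frac{1}{2 \cdot \frac{667}{826}}}{570174 + 89} = \frac{-4875174 + \frac{1}{2} \cdot \frac{826}{667}}{570263} = \left(-4875174 + \frac{413}{667}\right) \frac{1}{570263} = \left(- \frac{3251740645}{667}\right) \frac{1}{570263} = - \frac{3251740645}{380365421}$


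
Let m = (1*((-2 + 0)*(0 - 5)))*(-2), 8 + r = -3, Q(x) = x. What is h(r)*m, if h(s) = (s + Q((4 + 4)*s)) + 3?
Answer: 1920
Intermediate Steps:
r = -11 (r = -8 - 3 = -11)
h(s) = 3 + 9*s (h(s) = (s + (4 + 4)*s) + 3 = (s + 8*s) + 3 = 9*s + 3 = 3 + 9*s)
m = -20 (m = (1*(-2*(-5)))*(-2) = (1*10)*(-2) = 10*(-2) = -20)
h(r)*m = (3 + 9*(-11))*(-20) = (3 - 99)*(-20) = -96*(-20) = 1920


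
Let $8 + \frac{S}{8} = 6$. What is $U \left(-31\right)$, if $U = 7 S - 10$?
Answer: $3782$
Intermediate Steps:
$S = -16$ ($S = -64 + 8 \cdot 6 = -64 + 48 = -16$)
$U = -122$ ($U = 7 \left(-16\right) - 10 = -112 - 10 = -122$)
$U \left(-31\right) = \left(-122\right) \left(-31\right) = 3782$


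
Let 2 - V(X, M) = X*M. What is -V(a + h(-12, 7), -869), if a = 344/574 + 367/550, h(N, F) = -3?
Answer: 21587359/14350 ≈ 1504.3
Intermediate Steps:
a = 199929/157850 (a = 344*(1/574) + 367*(1/550) = 172/287 + 367/550 = 199929/157850 ≈ 1.2666)
V(X, M) = 2 - M*X (V(X, M) = 2 - X*M = 2 - M*X)
-V(a + h(-12, 7), -869) = -(2 - 1*(-869)*(199929/157850 - 3)) = -(2 - 1*(-869)*(-273621/157850)) = -(2 - 21616059/14350) = -1*(-21587359/14350) = 21587359/14350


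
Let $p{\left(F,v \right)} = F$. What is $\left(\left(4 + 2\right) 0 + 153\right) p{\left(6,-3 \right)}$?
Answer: $918$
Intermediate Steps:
$\left(\left(4 + 2\right) 0 + 153\right) p{\left(6,-3 \right)} = \left(\left(4 + 2\right) 0 + 153\right) 6 = \left(6 \cdot 0 + 153\right) 6 = \left(0 + 153\right) 6 = 153 \cdot 6 = 918$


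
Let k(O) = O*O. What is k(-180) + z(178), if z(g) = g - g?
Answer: 32400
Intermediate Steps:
k(O) = O**2
z(g) = 0
k(-180) + z(178) = (-180)**2 + 0 = 32400 + 0 = 32400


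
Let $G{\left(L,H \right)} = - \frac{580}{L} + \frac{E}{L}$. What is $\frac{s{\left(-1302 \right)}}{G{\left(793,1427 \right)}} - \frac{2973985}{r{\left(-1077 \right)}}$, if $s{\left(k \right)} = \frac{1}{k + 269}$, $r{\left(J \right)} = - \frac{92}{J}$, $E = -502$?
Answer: $- \frac{1789996012987307}{51414476} \approx -3.4815 \cdot 10^{7}$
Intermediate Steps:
$G{\left(L,H \right)} = - \frac{1082}{L}$ ($G{\left(L,H \right)} = - \frac{580}{L} - \frac{502}{L} = - \frac{1082}{L}$)
$s{\left(k \right)} = \frac{1}{269 + k}$
$\frac{s{\left(-1302 \right)}}{G{\left(793,1427 \right)}} - \frac{2973985}{r{\left(-1077 \right)}} = \frac{1}{\left(269 - 1302\right) \left(- \frac{1082}{793}\right)} - \frac{2973985}{\left(-92\right) \frac{1}{-1077}} = \frac{1}{\left(-1033\right) \left(\left(-1082\right) \frac{1}{793}\right)} - \frac{2973985}{\left(-92\right) \left(- \frac{1}{1077}\right)} = - \frac{1}{1033 \left(- \frac{1082}{793}\right)} - \frac{2973985}{\frac{92}{1077}} = \left(- \frac{1}{1033}\right) \left(- \frac{793}{1082}\right) - \frac{3202981845}{92} = \frac{793}{1117706} - \frac{3202981845}{92} = - \frac{1789996012987307}{51414476}$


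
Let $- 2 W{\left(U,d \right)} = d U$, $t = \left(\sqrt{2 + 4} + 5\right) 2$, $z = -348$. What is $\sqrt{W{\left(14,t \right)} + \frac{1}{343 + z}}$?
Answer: $\frac{\sqrt{-1755 - 350 \sqrt{6}}}{5} \approx 10.222 i$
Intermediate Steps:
$t = 10 + 2 \sqrt{6}$ ($t = \left(\sqrt{6} + 5\right) 2 = \left(5 + \sqrt{6}\right) 2 = 10 + 2 \sqrt{6} \approx 14.899$)
$W{\left(U,d \right)} = - \frac{U d}{2}$ ($W{\left(U,d \right)} = - \frac{d U}{2} = - \frac{U d}{2}$)
$\sqrt{W{\left(14,t \right)} + \frac{1}{343 + z}} = \sqrt{\left(- \frac{1}{2}\right) 14 \left(10 + 2 \sqrt{6}\right) + \frac{1}{343 - 348}} = \sqrt{\left(-70 - 14 \sqrt{6}\right) + \frac{1}{-5}} = \sqrt{\left(-70 - 14 \sqrt{6}\right) - \frac{1}{5}} = \sqrt{- \frac{351}{5} - 14 \sqrt{6}}$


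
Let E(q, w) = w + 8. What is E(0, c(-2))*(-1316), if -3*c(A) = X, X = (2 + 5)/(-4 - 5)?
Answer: -293468/27 ≈ -10869.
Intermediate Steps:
X = -7/9 (X = 7/(-9) = 7*(-1/9) = -7/9 ≈ -0.77778)
c(A) = 7/27 (c(A) = -1/3*(-7/9) = 7/27)
E(q, w) = 8 + w
E(0, c(-2))*(-1316) = (8 + 7/27)*(-1316) = (223/27)*(-1316) = -293468/27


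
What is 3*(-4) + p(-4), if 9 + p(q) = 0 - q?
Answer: -17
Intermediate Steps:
p(q) = -9 - q (p(q) = -9 + (0 - q) = -9 - q)
3*(-4) + p(-4) = 3*(-4) + (-9 - 1*(-4)) = -12 + (-9 + 4) = -12 - 5 = -17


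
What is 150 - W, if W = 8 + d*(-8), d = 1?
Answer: 150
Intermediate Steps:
W = 0 (W = 8 + 1*(-8) = 8 - 8 = 0)
150 - W = 150 - 1*0 = 150 + 0 = 150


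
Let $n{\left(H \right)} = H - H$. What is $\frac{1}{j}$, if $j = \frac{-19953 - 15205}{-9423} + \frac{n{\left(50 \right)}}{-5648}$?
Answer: $\frac{9423}{35158} \approx 0.26802$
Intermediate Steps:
$n{\left(H \right)} = 0$
$j = \frac{35158}{9423}$ ($j = \frac{-19953 - 15205}{-9423} + \frac{0}{-5648} = \left(-19953 - 15205\right) \left(- \frac{1}{9423}\right) + 0 \left(- \frac{1}{5648}\right) = \left(-35158\right) \left(- \frac{1}{9423}\right) + 0 = \frac{35158}{9423} + 0 = \frac{35158}{9423} \approx 3.7311$)
$\frac{1}{j} = \frac{1}{\frac{35158}{9423}} = \frac{9423}{35158}$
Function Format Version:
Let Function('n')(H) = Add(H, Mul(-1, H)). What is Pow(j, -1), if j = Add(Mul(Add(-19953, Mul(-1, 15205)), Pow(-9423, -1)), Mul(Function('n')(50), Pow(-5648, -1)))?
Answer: Rational(9423, 35158) ≈ 0.26802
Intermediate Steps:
Function('n')(H) = 0
j = Rational(35158, 9423) (j = Add(Mul(Add(-19953, Mul(-1, 15205)), Pow(-9423, -1)), Mul(0, Pow(-5648, -1))) = Add(Mul(Add(-19953, -15205), Rational(-1, 9423)), Mul(0, Rational(-1, 5648))) = Add(Mul(-35158, Rational(-1, 9423)), 0) = Add(Rational(35158, 9423), 0) = Rational(35158, 9423) ≈ 3.7311)
Pow(j, -1) = Pow(Rational(35158, 9423), -1) = Rational(9423, 35158)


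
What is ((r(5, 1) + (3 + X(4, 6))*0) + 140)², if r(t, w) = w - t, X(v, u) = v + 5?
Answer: 18496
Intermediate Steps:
X(v, u) = 5 + v
((r(5, 1) + (3 + X(4, 6))*0) + 140)² = (((1 - 1*5) + (3 + (5 + 4))*0) + 140)² = (((1 - 5) + (3 + 9)*0) + 140)² = ((-4 + 12*0) + 140)² = ((-4 + 0) + 140)² = (-4 + 140)² = 136² = 18496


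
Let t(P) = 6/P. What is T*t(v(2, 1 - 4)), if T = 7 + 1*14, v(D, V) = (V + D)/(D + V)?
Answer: 126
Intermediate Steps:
v(D, V) = 1 (v(D, V) = (D + V)/(D + V) = 1)
T = 21 (T = 7 + 14 = 21)
T*t(v(2, 1 - 4)) = 21*(6/1) = 21*(6*1) = 21*6 = 126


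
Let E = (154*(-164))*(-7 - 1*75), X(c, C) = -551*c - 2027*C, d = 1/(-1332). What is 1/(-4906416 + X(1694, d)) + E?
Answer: 16109469924402524/7778624893 ≈ 2.0710e+6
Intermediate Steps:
d = -1/1332 ≈ -0.00075075
X(c, C) = -2027*C - 551*c
E = 2070992 (E = -25256*(-7 - 75) = -25256*(-82) = 2070992)
1/(-4906416 + X(1694, d)) + E = 1/(-4906416 + (-2027*(-1/1332) - 551*1694)) + 2070992 = 1/(-4906416 + (2027/1332 - 933394)) + 2070992 = 1/(-4906416 - 1243278781/1332) + 2070992 = 1/(-7778624893/1332) + 2070992 = -1332/7778624893 + 2070992 = 16109469924402524/7778624893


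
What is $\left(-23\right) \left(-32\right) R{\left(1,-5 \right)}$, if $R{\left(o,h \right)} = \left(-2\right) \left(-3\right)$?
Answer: $4416$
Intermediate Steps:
$R{\left(o,h \right)} = 6$
$\left(-23\right) \left(-32\right) R{\left(1,-5 \right)} = \left(-23\right) \left(-32\right) 6 = 736 \cdot 6 = 4416$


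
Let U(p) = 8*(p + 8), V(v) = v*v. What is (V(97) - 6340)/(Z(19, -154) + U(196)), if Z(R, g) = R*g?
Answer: -3069/1294 ≈ -2.3717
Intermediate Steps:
V(v) = v**2
U(p) = 64 + 8*p (U(p) = 8*(8 + p) = 64 + 8*p)
(V(97) - 6340)/(Z(19, -154) + U(196)) = (97**2 - 6340)/(19*(-154) + (64 + 8*196)) = (9409 - 6340)/(-2926 + (64 + 1568)) = 3069/(-2926 + 1632) = 3069/(-1294) = 3069*(-1/1294) = -3069/1294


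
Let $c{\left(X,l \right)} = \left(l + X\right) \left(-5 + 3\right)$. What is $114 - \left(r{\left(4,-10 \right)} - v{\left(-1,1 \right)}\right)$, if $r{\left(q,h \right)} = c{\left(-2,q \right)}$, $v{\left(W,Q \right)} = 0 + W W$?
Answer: $119$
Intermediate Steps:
$c{\left(X,l \right)} = - 2 X - 2 l$ ($c{\left(X,l \right)} = \left(X + l\right) \left(-2\right) = - 2 X - 2 l$)
$v{\left(W,Q \right)} = W^{2}$ ($v{\left(W,Q \right)} = 0 + W^{2} = W^{2}$)
$r{\left(q,h \right)} = 4 - 2 q$ ($r{\left(q,h \right)} = \left(-2\right) \left(-2\right) - 2 q = 4 - 2 q$)
$114 - \left(r{\left(4,-10 \right)} - v{\left(-1,1 \right)}\right) = 114 - \left(\left(4 - 8\right) - \left(-1\right)^{2}\right) = 114 - \left(\left(4 - 8\right) - 1\right) = 114 - \left(-4 - 1\right) = 114 - -5 = 114 + 5 = 119$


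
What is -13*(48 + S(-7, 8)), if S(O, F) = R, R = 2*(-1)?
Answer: -598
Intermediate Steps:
R = -2
S(O, F) = -2
-13*(48 + S(-7, 8)) = -13*(48 - 2) = -13*46 = -598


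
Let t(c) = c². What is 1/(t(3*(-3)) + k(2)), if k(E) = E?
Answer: 1/83 ≈ 0.012048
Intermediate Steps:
1/(t(3*(-3)) + k(2)) = 1/((3*(-3))² + 2) = 1/((-9)² + 2) = 1/(81 + 2) = 1/83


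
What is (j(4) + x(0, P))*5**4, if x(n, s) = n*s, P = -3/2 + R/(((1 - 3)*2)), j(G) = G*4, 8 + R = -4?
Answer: 10000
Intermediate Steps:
R = -12 (R = -8 - 4 = -12)
j(G) = 4*G
P = 3/2 (P = -3/2 - 12*1/(2*(1 - 3)) = -3*1/2 - 12/((-2*2)) = -3/2 - 12/(-4) = -3/2 - 12*(-1/4) = -3/2 + 3 = 3/2 ≈ 1.5000)
(j(4) + x(0, P))*5**4 = (4*4 + 0*(3/2))*5**4 = (16 + 0)*625 = 16*625 = 10000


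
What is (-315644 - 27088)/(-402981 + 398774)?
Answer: 342732/4207 ≈ 81.467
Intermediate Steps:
(-315644 - 27088)/(-402981 + 398774) = -342732/(-4207) = -342732*(-1/4207) = 342732/4207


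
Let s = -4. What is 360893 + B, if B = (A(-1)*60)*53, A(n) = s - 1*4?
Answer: 335453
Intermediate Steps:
A(n) = -8 (A(n) = -4 - 1*4 = -4 - 4 = -8)
B = -25440 (B = -8*60*53 = -480*53 = -25440)
360893 + B = 360893 - 25440 = 335453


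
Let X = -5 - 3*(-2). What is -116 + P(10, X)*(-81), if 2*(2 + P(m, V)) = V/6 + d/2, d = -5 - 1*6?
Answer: 262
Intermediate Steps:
d = -11 (d = -5 - 6 = -11)
X = 1 (X = -5 + 6 = 1)
P(m, V) = -19/4 + V/12 (P(m, V) = -2 + (V/6 - 11/2)/2 = -2 + (-11/2 + V/6)/2 = -2 + (-11/4 + V/12) = -19/4 + V/12)
-116 + P(10, X)*(-81) = -116 + (-19/4 + (1/12)*1)*(-81) = -116 + (-19/4 + 1/12)*(-81) = -116 - 14/3*(-81) = -116 + 378 = 262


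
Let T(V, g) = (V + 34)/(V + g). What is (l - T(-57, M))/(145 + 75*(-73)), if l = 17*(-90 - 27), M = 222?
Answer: 164081/439725 ≈ 0.37314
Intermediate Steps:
T(V, g) = (34 + V)/(V + g)
l = -1989 (l = 17*(-117) = -1989)
(l - T(-57, M))/(145 + 75*(-73)) = (-1989 - (34 - 57)/(-57 + 222))/(145 + 75*(-73)) = (-1989 - (-23)/165)/(145 - 5475) = (-1989 - (-23)/165)/(-5330) = (-1989 - 1*(-23/165))*(-1/5330) = (-1989 + 23/165)*(-1/5330) = -328162/165*(-1/5330) = 164081/439725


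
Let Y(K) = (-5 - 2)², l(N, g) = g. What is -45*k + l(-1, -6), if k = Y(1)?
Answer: -2211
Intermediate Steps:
Y(K) = 49 (Y(K) = (-7)² = 49)
k = 49
-45*k + l(-1, -6) = -45*49 - 6 = -2205 - 6 = -2211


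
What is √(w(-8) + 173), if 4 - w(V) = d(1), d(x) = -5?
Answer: √182 ≈ 13.491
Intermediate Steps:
w(V) = 9 (w(V) = 4 - 1*(-5) = 4 + 5 = 9)
√(w(-8) + 173) = √(9 + 173) = √182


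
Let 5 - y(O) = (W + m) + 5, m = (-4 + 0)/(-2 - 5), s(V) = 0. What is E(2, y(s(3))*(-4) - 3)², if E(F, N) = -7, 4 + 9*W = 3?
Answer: 49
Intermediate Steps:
W = -⅑ (W = -4/9 + (⅑)*3 = -4/9 + ⅓ = -⅑ ≈ -0.11111)
m = 4/7 (m = -4/(-7) = -4*(-⅐) = 4/7 ≈ 0.57143)
y(O) = -29/63 (y(O) = 5 - ((-⅑ + 4/7) + 5) = 5 - (29/63 + 5) = 5 - 1*344/63 = 5 - 344/63 = -29/63)
E(2, y(s(3))*(-4) - 3)² = (-7)² = 49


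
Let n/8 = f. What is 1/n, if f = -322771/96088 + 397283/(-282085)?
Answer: -3388122935/129222986439 ≈ -0.026219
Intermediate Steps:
f = -129222986439/27104983480 (f = -322771*1/96088 + 397283*(-1/282085) = -322771/96088 - 397283/282085 = -129222986439/27104983480 ≈ -4.7675)
n = -129222986439/3388122935 (n = 8*(-129222986439/27104983480) = -129222986439/3388122935 ≈ -38.140)
1/n = 1/(-129222986439/3388122935) = -3388122935/129222986439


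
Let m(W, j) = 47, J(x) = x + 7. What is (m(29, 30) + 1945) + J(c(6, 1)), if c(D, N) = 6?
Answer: 2005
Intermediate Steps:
J(x) = 7 + x
(m(29, 30) + 1945) + J(c(6, 1)) = (47 + 1945) + (7 + 6) = 1992 + 13 = 2005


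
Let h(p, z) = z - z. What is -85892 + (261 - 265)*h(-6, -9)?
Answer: -85892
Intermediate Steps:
h(p, z) = 0
-85892 + (261 - 265)*h(-6, -9) = -85892 + (261 - 265)*0 = -85892 - 4*0 = -85892 + 0 = -85892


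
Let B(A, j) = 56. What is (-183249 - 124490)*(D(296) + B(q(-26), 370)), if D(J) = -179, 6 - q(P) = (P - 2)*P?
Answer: 37851897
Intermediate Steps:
q(P) = 6 - P*(-2 + P) (q(P) = 6 - (P - 2)*P = 6 - (-2 + P)*P = 6 - P*(-2 + P))
(-183249 - 124490)*(D(296) + B(q(-26), 370)) = (-183249 - 124490)*(-179 + 56) = -307739*(-123) = 37851897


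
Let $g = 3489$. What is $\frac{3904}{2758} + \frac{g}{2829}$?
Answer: $\frac{3444513}{1300397} \approx 2.6488$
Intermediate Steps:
$\frac{3904}{2758} + \frac{g}{2829} = \frac{3904}{2758} + \frac{3489}{2829} = 3904 \cdot \frac{1}{2758} + 3489 \cdot \frac{1}{2829} = \frac{1952}{1379} + \frac{1163}{943} = \frac{3444513}{1300397}$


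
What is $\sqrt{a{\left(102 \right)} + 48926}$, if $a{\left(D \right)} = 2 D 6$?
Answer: $5 \sqrt{2006} \approx 223.94$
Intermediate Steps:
$a{\left(D \right)} = 12 D$
$\sqrt{a{\left(102 \right)} + 48926} = \sqrt{12 \cdot 102 + 48926} = \sqrt{1224 + 48926} = \sqrt{50150} = 5 \sqrt{2006}$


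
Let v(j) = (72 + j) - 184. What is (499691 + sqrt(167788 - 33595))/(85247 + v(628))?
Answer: 499691/85763 + sqrt(134193)/85763 ≈ 5.8307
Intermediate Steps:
v(j) = -112 + j
(499691 + sqrt(167788 - 33595))/(85247 + v(628)) = (499691 + sqrt(167788 - 33595))/(85247 + (-112 + 628)) = (499691 + sqrt(134193))/(85247 + 516) = (499691 + sqrt(134193))/85763 = (499691 + sqrt(134193))*(1/85763) = 499691/85763 + sqrt(134193)/85763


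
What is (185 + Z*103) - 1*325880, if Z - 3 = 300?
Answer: -294486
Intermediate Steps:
Z = 303 (Z = 3 + 300 = 303)
(185 + Z*103) - 1*325880 = (185 + 303*103) - 1*325880 = (185 + 31209) - 325880 = 31394 - 325880 = -294486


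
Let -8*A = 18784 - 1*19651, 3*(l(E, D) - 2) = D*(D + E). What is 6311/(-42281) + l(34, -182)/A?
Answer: 9096662705/109972881 ≈ 82.717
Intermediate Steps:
l(E, D) = 2 + D*(D + E)/3 (l(E, D) = 2 + (D*(D + E))/3 = 2 + D*(D + E)/3)
A = 867/8 (A = -(18784 - 1*19651)/8 = -(18784 - 19651)/8 = -⅛*(-867) = 867/8 ≈ 108.38)
6311/(-42281) + l(34, -182)/A = 6311/(-42281) + (2 + (⅓)*(-182)² + (⅓)*(-182)*34)/(867/8) = 6311*(-1/42281) + (2 + (⅓)*33124 - 6188/3)*(8/867) = -6311/42281 + (2 + 33124/3 - 6188/3)*(8/867) = -6311/42281 + (26942/3)*(8/867) = -6311/42281 + 215536/2601 = 9096662705/109972881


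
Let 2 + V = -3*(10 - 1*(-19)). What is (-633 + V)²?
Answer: 521284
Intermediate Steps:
V = -89 (V = -2 - 3*(10 - 1*(-19)) = -2 - 3*(10 + 19) = -2 - 3*29 = -2 - 87 = -89)
(-633 + V)² = (-633 - 89)² = (-722)² = 521284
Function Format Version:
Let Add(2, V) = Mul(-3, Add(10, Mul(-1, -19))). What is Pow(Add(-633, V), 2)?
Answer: 521284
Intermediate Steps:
V = -89 (V = Add(-2, Mul(-3, Add(10, Mul(-1, -19)))) = Add(-2, Mul(-3, Add(10, 19))) = Add(-2, Mul(-3, 29)) = Add(-2, -87) = -89)
Pow(Add(-633, V), 2) = Pow(Add(-633, -89), 2) = Pow(-722, 2) = 521284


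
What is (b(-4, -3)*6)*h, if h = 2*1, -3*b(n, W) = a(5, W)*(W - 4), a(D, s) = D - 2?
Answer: 84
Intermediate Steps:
a(D, s) = -2 + D
b(n, W) = 4 - W (b(n, W) = -(-2 + 5)*(W - 4)/3 = -(-4 + W) = -(-12 + 3*W)/3 = 4 - W)
h = 2
(b(-4, -3)*6)*h = ((4 - 1*(-3))*6)*2 = ((4 + 3)*6)*2 = (7*6)*2 = 42*2 = 84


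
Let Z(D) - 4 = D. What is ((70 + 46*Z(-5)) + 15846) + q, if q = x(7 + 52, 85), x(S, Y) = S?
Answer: 15929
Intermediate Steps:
Z(D) = 4 + D
q = 59 (q = 7 + 52 = 59)
((70 + 46*Z(-5)) + 15846) + q = ((70 + 46*(4 - 5)) + 15846) + 59 = ((70 + 46*(-1)) + 15846) + 59 = ((70 - 46) + 15846) + 59 = (24 + 15846) + 59 = 15870 + 59 = 15929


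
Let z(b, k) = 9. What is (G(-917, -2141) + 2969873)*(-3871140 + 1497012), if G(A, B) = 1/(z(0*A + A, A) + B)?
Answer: -3758107657588020/533 ≈ -7.0509e+12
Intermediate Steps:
G(A, B) = 1/(9 + B)
(G(-917, -2141) + 2969873)*(-3871140 + 1497012) = (1/(9 - 2141) + 2969873)*(-3871140 + 1497012) = (1/(-2132) + 2969873)*(-2374128) = (-1/2132 + 2969873)*(-2374128) = (6331769235/2132)*(-2374128) = -3758107657588020/533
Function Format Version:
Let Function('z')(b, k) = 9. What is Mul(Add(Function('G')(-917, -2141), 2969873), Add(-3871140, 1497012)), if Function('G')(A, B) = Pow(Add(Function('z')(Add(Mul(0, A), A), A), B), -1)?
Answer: Rational(-3758107657588020, 533) ≈ -7.0509e+12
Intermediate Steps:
Function('G')(A, B) = Pow(Add(9, B), -1)
Mul(Add(Function('G')(-917, -2141), 2969873), Add(-3871140, 1497012)) = Mul(Add(Pow(Add(9, -2141), -1), 2969873), Add(-3871140, 1497012)) = Mul(Add(Pow(-2132, -1), 2969873), -2374128) = Mul(Add(Rational(-1, 2132), 2969873), -2374128) = Mul(Rational(6331769235, 2132), -2374128) = Rational(-3758107657588020, 533)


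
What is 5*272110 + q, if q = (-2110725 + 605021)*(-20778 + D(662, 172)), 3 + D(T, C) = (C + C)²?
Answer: -146887593170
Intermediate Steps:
D(T, C) = -3 + 4*C² (D(T, C) = -3 + (C + C)² = -3 + (2*C)² = -3 + 4*C²)
q = -146888953720 (q = (-2110725 + 605021)*(-20778 + (-3 + 4*172²)) = -1505704*(-20778 + (-3 + 4*29584)) = -1505704*(-20778 + (-3 + 118336)) = -1505704*(-20778 + 118333) = -1505704*97555 = -146888953720)
5*272110 + q = 5*272110 - 146888953720 = 1360550 - 146888953720 = -146887593170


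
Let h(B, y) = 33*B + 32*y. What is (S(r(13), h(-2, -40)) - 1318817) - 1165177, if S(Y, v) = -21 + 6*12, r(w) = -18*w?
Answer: -2483943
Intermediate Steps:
h(B, y) = 32*y + 33*B
S(Y, v) = 51 (S(Y, v) = -21 + 72 = 51)
(S(r(13), h(-2, -40)) - 1318817) - 1165177 = (51 - 1318817) - 1165177 = -1318766 - 1165177 = -2483943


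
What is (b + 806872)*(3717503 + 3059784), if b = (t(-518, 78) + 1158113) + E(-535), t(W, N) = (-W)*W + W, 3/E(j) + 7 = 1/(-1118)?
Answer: 29991094204636103/2609 ≈ 1.1495e+13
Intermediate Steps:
E(j) = -1118/2609 (E(j) = 3/(-7 + 1/(-1118)) = 3/(-7 - 1/1118) = 3/(-7827/1118) = 3*(-1118/7827) = -1118/2609)
t(W, N) = W - W**2 (t(W, N) = -W**2 + W = W - W**2)
b = 2320106921/2609 (b = (-518*(1 - 1*(-518)) + 1158113) - 1118/2609 = (-518*(1 + 518) + 1158113) - 1118/2609 = (-518*519 + 1158113) - 1118/2609 = (-268842 + 1158113) - 1118/2609 = 889271 - 1118/2609 = 2320106921/2609 ≈ 8.8927e+5)
(b + 806872)*(3717503 + 3059784) = (2320106921/2609 + 806872)*(3717503 + 3059784) = (4425235969/2609)*6777287 = 29991094204636103/2609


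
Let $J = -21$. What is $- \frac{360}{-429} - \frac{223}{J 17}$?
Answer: $\frac{74729}{51051} \approx 1.4638$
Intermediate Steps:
$- \frac{360}{-429} - \frac{223}{J 17} = - \frac{360}{-429} - \frac{223}{\left(-21\right) 17} = \left(-360\right) \left(- \frac{1}{429}\right) - \frac{223}{-357} = \frac{120}{143} - - \frac{223}{357} = \frac{120}{143} + \frac{223}{357} = \frac{74729}{51051}$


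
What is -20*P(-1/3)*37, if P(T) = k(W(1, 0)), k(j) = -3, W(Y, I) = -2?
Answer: 2220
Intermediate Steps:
P(T) = -3
-20*P(-1/3)*37 = -20*(-3)*37 = 60*37 = 2220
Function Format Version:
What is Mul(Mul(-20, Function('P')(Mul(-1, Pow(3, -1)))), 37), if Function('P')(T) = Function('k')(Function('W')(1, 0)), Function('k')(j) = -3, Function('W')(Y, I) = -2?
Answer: 2220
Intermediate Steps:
Function('P')(T) = -3
Mul(Mul(-20, Function('P')(Mul(-1, Pow(3, -1)))), 37) = Mul(Mul(-20, -3), 37) = Mul(60, 37) = 2220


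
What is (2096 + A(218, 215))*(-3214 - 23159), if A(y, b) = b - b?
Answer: -55277808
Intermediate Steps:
A(y, b) = 0
(2096 + A(218, 215))*(-3214 - 23159) = (2096 + 0)*(-3214 - 23159) = 2096*(-26373) = -55277808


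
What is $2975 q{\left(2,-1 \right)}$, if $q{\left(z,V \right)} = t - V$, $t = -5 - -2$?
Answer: $-5950$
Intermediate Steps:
$t = -3$ ($t = -5 + 2 = -3$)
$q{\left(z,V \right)} = -3 - V$
$2975 q{\left(2,-1 \right)} = 2975 \left(-3 - -1\right) = 2975 \left(-3 + 1\right) = 2975 \left(-2\right) = -5950$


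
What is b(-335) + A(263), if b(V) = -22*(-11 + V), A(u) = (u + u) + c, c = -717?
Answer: 7421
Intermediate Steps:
A(u) = -717 + 2*u (A(u) = (u + u) - 717 = 2*u - 717 = -717 + 2*u)
b(V) = 242 - 22*V
b(-335) + A(263) = (242 - 22*(-335)) + (-717 + 2*263) = (242 + 7370) + (-717 + 526) = 7612 - 191 = 7421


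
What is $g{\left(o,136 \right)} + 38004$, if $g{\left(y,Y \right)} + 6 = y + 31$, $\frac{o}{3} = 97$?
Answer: $38320$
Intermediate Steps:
$o = 291$ ($o = 3 \cdot 97 = 291$)
$g{\left(y,Y \right)} = 25 + y$ ($g{\left(y,Y \right)} = -6 + \left(y + 31\right) = -6 + \left(31 + y\right) = 25 + y$)
$g{\left(o,136 \right)} + 38004 = \left(25 + 291\right) + 38004 = 316 + 38004 = 38320$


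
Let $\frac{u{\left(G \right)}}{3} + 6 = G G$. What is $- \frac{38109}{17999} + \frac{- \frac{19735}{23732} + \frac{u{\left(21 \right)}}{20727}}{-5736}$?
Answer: $- \frac{3982137317513623}{1880894959166048} \approx -2.1171$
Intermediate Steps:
$u{\left(G \right)} = -18 + 3 G^{2}$ ($u{\left(G \right)} = -18 + 3 G G = -18 + 3 G^{2}$)
$- \frac{38109}{17999} + \frac{- \frac{19735}{23732} + \frac{u{\left(21 \right)}}{20727}}{-5736} = - \frac{38109}{17999} + \frac{- \frac{19735}{23732} + \frac{-18 + 3 \cdot 21^{2}}{20727}}{-5736} = \left(-38109\right) \frac{1}{17999} + \left(\left(-19735\right) \frac{1}{23732} + \left(-18 + 3 \cdot 441\right) \frac{1}{20727}\right) \left(- \frac{1}{5736}\right) = - \frac{38109}{17999} + \left(- \frac{19735}{23732} + \left(-18 + 1323\right) \frac{1}{20727}\right) \left(- \frac{1}{5736}\right) = - \frac{38109}{17999} + \left(- \frac{19735}{23732} + 1305 \cdot \frac{1}{20727}\right) \left(- \frac{1}{5736}\right) = - \frac{38109}{17999} + \left(- \frac{19735}{23732} + \frac{145}{2303}\right) \left(- \frac{1}{5736}\right) = - \frac{38109}{17999} - - \frac{14002855}{104499969952} = - \frac{38109}{17999} + \frac{14002855}{104499969952} = - \frac{3982137317513623}{1880894959166048}$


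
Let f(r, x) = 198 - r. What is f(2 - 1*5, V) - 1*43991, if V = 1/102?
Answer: -43790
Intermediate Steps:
V = 1/102 ≈ 0.0098039
f(2 - 1*5, V) - 1*43991 = (198 - (2 - 1*5)) - 1*43991 = (198 - (2 - 5)) - 43991 = (198 - 1*(-3)) - 43991 = (198 + 3) - 43991 = 201 - 43991 = -43790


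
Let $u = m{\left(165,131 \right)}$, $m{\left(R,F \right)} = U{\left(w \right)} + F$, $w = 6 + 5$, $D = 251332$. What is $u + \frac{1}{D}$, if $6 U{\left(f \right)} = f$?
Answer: $\frac{100155805}{753996} \approx 132.83$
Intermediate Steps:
$w = 11$
$U{\left(f \right)} = \frac{f}{6}$
$m{\left(R,F \right)} = \frac{11}{6} + F$ ($m{\left(R,F \right)} = \frac{1}{6} \cdot 11 + F = \frac{11}{6} + F$)
$u = \frac{797}{6}$ ($u = \frac{11}{6} + 131 = \frac{797}{6} \approx 132.83$)
$u + \frac{1}{D} = \frac{797}{6} + \frac{1}{251332} = \frac{100155805}{753996}$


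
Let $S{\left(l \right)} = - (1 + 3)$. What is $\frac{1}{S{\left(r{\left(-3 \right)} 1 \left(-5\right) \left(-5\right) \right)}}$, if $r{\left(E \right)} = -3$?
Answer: $- \frac{1}{4} \approx -0.25$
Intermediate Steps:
$S{\left(l \right)} = -4$ ($S{\left(l \right)} = \left(-1\right) 4 = -4$)
$\frac{1}{S{\left(r{\left(-3 \right)} 1 \left(-5\right) \left(-5\right) \right)}} = \frac{1}{-4} = - \frac{1}{4}$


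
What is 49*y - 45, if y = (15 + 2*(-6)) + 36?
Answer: 1866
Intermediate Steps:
y = 39 (y = (15 - 12) + 36 = 3 + 36 = 39)
49*y - 45 = 49*39 - 45 = 1911 - 45 = 1866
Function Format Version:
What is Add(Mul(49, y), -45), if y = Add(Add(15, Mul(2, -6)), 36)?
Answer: 1866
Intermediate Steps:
y = 39 (y = Add(Add(15, -12), 36) = Add(3, 36) = 39)
Add(Mul(49, y), -45) = Add(Mul(49, 39), -45) = Add(1911, -45) = 1866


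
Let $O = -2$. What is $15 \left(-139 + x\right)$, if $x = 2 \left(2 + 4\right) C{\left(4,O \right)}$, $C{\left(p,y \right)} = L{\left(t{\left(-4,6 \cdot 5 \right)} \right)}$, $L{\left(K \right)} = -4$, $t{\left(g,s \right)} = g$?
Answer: $-2805$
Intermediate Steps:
$C{\left(p,y \right)} = -4$
$x = -48$ ($x = 2 \left(2 + 4\right) \left(-4\right) = 2 \cdot 6 \left(-4\right) = 12 \left(-4\right) = -48$)
$15 \left(-139 + x\right) = 15 \left(-139 - 48\right) = 15 \left(-187\right) = -2805$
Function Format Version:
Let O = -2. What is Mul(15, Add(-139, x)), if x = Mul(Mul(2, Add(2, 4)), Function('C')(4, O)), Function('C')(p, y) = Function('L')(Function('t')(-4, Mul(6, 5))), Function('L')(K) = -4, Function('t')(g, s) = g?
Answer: -2805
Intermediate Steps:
Function('C')(p, y) = -4
x = -48 (x = Mul(Mul(2, Add(2, 4)), -4) = Mul(Mul(2, 6), -4) = Mul(12, -4) = -48)
Mul(15, Add(-139, x)) = Mul(15, Add(-139, -48)) = Mul(15, -187) = -2805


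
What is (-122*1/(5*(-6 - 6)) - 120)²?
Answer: 12524521/900 ≈ 13916.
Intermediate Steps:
(-122*1/(5*(-6 - 6)) - 120)² = (-122/((-12*5)) - 120)² = (-122/(-60) - 120)² = (-122*(-1/60) - 120)² = (61/30 - 120)² = (-3539/30)² = 12524521/900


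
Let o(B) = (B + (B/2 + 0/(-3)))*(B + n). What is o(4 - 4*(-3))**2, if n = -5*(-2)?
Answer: 389376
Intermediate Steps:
n = 10
o(B) = 3*B*(10 + B)/2 (o(B) = (B + (B/2 + 0/(-3)))*(B + 10) = (B + (B*(1/2) + 0*(-1/3)))*(10 + B) = (B + (B/2 + 0))*(10 + B) = (B + B/2)*(10 + B) = (3*B/2)*(10 + B) = 3*B*(10 + B)/2)
o(4 - 4*(-3))**2 = (3*(4 - 4*(-3))*(10 + (4 - 4*(-3)))/2)**2 = (3*(4 + 12)*(10 + (4 + 12))/2)**2 = ((3/2)*16*(10 + 16))**2 = ((3/2)*16*26)**2 = 624**2 = 389376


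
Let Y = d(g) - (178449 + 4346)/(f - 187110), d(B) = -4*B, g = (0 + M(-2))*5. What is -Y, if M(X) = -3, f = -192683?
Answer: -22970375/379793 ≈ -60.481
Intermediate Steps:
g = -15 (g = (0 - 3)*5 = -3*5 = -15)
Y = 22970375/379793 (Y = -4*(-15) - (178449 + 4346)/(-192683 - 187110) = 60 - 182795/(-379793) = 60 - 182795*(-1)/379793 = 60 - 1*(-182795/379793) = 60 + 182795/379793 = 22970375/379793 ≈ 60.481)
-Y = -1*22970375/379793 = -22970375/379793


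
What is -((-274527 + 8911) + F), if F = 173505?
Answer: 92111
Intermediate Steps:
-((-274527 + 8911) + F) = -((-274527 + 8911) + 173505) = -(-265616 + 173505) = -1*(-92111) = 92111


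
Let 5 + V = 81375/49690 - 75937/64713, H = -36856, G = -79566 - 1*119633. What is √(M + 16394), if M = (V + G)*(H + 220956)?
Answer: 2*I*√948007354056362646471041001/321558897 ≈ 1.915e+5*I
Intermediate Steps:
G = -199199 (G = -79566 - 119633 = -199199)
V = -2917046801/643117794 (V = -5 + (81375/49690 - 75937/64713) = -5 + (81375*(1/49690) - 75937*1/64713) = -5 + (16275/9938 - 75937/64713) = -5 + 298542169/643117794 = -2917046801/643117794 ≈ -4.5358)
M = -11792648708354934350/321558897 (M = (-2917046801/643117794 - 199199)*(-36856 + 220956) = -128111338493807/643117794*184100 = -11792648708354934350/321558897 ≈ -3.6673e+10)
√(M + 16394) = √(-11792648708354934350/321558897 + 16394) = √(-11792643436718376932/321558897) = 2*I*√948007354056362646471041001/321558897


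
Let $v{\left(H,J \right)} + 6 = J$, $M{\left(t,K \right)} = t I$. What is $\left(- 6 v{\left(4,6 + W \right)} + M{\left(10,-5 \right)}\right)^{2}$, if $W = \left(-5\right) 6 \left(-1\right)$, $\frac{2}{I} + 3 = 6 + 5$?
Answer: $\frac{126025}{4} \approx 31506.0$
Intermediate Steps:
$I = \frac{1}{4}$ ($I = \frac{2}{-3 + \left(6 + 5\right)} = \frac{2}{-3 + 11} = \frac{2}{8} = 2 \cdot \frac{1}{8} = \frac{1}{4} \approx 0.25$)
$W = 30$ ($W = \left(-30\right) \left(-1\right) = 30$)
$M{\left(t,K \right)} = \frac{t}{4}$ ($M{\left(t,K \right)} = t \frac{1}{4} = \frac{t}{4}$)
$v{\left(H,J \right)} = -6 + J$
$\left(- 6 v{\left(4,6 + W \right)} + M{\left(10,-5 \right)}\right)^{2} = \left(- 6 \left(-6 + \left(6 + 30\right)\right) + \frac{1}{4} \cdot 10\right)^{2} = \left(- 6 \left(-6 + 36\right) + \frac{5}{2}\right)^{2} = \left(\left(-6\right) 30 + \frac{5}{2}\right)^{2} = \left(-180 + \frac{5}{2}\right)^{2} = \left(- \frac{355}{2}\right)^{2} = \frac{126025}{4}$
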